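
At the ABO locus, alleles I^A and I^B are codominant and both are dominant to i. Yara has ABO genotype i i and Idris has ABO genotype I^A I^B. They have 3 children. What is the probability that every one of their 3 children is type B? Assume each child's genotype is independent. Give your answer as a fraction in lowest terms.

ABO cross i i × I^A I^B → 1/2 A, 1/2 B.
So P(type B) = 1/2 per child.
All 3 independent: (1/2)^3 = 1/8.

1/8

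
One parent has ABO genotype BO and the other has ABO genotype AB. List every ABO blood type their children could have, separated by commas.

A, B, AB

Gametes from BO × AB give offspring ABO genotypes AB, AO, BB, BO, i.e. phenotypes A, B, AB.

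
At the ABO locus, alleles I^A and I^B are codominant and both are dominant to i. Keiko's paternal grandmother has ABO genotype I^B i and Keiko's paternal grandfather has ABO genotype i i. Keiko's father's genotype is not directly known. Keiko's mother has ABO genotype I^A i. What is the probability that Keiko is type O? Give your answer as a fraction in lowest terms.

Keiko's father's ABO genotype from I^B i × i i: 1/2 I^B i, 1/2 i i.
Crossing each possibility with the mother I^A i and summing P(type O): 1/2·1/4 + 1/2·1/2 = 3/8.

3/8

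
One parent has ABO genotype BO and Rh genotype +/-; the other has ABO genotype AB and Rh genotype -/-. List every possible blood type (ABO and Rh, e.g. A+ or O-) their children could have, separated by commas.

A+, A-, B+, B-, AB+, AB-

Gametes from BO × AB give offspring ABO genotypes AB, AO, BB, BO, i.e. phenotypes A, B, AB.
Rh cross +/- × -/- → phenotypes Rh+, Rh-.
Combining independently: A+, A-, B+, B-, AB+, AB-.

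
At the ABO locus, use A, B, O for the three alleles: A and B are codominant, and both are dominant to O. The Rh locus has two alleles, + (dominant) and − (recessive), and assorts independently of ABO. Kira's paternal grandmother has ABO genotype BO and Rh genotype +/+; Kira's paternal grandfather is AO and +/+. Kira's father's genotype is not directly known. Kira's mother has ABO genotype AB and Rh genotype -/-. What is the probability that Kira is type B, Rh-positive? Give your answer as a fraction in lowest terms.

3/8

Kira's father's ABO genotype from BO × AO: 1/4 AB, 1/4 AO, 1/4 BO, 1/4 OO.
Crossing each possibility with the mother AB and summing P(type B): 1/4·1/4 + 1/4·1/4 + 1/4·1/2 + 1/4·1/2 = 3/8.
Similarly for Rh via the father's Rh distribution: P(Rh+) = 1.
Independent loci: 3/8 × 1 = 3/8.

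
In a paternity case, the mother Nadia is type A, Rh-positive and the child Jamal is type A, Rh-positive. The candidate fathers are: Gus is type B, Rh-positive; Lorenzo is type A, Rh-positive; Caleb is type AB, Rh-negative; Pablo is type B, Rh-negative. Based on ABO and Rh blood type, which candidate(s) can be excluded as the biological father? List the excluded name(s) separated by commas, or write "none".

A candidate is excluded only if no genotype consistent with his phenotype could produce a type A, Rh-positive child with a type A, Rh-positive mother.
Every candidate has at least one consistent genotype combination, so none can be excluded.

none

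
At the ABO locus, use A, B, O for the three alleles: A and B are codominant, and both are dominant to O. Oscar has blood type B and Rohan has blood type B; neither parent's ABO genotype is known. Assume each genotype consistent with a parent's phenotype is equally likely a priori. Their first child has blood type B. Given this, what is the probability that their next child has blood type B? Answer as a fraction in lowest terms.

19/20

Possible genotypes: Oscar ∈ {BB, BO}; Rohan ∈ {BB, BO}.
Weight each parental genotype pair by prior × P(type-B child):
  BB × BB: posterior weight 4/15; P(next child type B) = 1.
  BB × BO: posterior weight 4/15; P(next child type B) = 1.
  BO × BB: posterior weight 4/15; P(next child type B) = 1.
  BO × BO: posterior weight 1/5; P(next child type B) = 3/4.
Weighted sum = 19/20.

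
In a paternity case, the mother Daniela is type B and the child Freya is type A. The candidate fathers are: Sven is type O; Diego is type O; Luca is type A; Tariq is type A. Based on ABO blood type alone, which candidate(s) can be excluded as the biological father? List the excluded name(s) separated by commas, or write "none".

Sven, Diego

A candidate is excluded only if no genotype consistent with his phenotype could produce a type A child with a type B mother.
Sven (type O): no genotype consistent with that phenotype can produce a type-A child with a type-B mother.
Diego (type O): no genotype consistent with that phenotype can produce a type-A child with a type-B mother.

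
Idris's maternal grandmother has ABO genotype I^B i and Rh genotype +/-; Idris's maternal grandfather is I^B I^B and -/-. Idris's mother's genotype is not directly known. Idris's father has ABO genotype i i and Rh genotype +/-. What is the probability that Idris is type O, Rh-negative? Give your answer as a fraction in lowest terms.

Idris's mother's ABO genotype from I^B i × I^B I^B: 1/2 I^B I^B, 1/2 I^B i.
Crossing each possibility with the father i i and summing P(type O): 1/2·0 + 1/2·1/2 = 1/4.
Similarly for Rh via the mother's Rh distribution: P(Rh-) = 3/8.
Independent loci: 1/4 × 3/8 = 3/32.

3/32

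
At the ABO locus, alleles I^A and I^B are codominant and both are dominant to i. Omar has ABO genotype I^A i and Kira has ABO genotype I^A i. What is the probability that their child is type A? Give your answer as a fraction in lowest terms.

ABO cross I^A i × I^A i → offspring phenotypes: 1/4 O, 3/4 A.
So P(type A) = 3/4.

3/4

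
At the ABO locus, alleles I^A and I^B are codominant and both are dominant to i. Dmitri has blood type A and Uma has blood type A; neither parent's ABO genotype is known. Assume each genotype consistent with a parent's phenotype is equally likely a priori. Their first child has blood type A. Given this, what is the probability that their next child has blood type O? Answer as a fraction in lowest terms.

1/20

Possible genotypes: Dmitri ∈ {I^A I^A, I^A i}; Uma ∈ {I^A I^A, I^A i}.
Weight each parental genotype pair by prior × P(type-A child):
  I^A I^A × I^A I^A: posterior weight 4/15; P(next child type O) = 0.
  I^A I^A × I^A i: posterior weight 4/15; P(next child type O) = 0.
  I^A i × I^A I^A: posterior weight 4/15; P(next child type O) = 0.
  I^A i × I^A i: posterior weight 1/5; P(next child type O) = 1/4.
Weighted sum = 1/20.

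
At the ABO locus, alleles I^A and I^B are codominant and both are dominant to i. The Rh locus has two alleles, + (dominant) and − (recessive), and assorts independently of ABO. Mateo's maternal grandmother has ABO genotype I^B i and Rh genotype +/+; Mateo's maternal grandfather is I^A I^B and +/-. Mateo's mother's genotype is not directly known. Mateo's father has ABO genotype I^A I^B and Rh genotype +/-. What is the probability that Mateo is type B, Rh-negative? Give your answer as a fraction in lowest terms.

Mateo's mother's ABO genotype from I^B i × I^A I^B: 1/4 I^A I^B, 1/4 I^A i, 1/4 I^B I^B, 1/4 I^B i.
Crossing each possibility with the father I^A I^B and summing P(type B): 1/4·1/4 + 1/4·1/4 + 1/4·1/2 + 1/4·1/2 = 3/8.
Similarly for Rh via the mother's Rh distribution: P(Rh-) = 1/8.
Independent loci: 3/8 × 1/8 = 3/64.

3/64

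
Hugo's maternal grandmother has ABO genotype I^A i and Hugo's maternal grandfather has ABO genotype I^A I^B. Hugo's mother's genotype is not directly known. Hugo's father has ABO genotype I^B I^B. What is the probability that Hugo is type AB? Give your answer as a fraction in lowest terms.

Hugo's mother's ABO genotype from I^A i × I^A I^B: 1/4 I^A I^A, 1/4 I^A I^B, 1/4 I^A i, 1/4 I^B i.
Crossing each possibility with the father I^B I^B and summing P(type AB): 1/4·1 + 1/4·1/2 + 1/4·1/2 + 1/4·0 = 1/2.

1/2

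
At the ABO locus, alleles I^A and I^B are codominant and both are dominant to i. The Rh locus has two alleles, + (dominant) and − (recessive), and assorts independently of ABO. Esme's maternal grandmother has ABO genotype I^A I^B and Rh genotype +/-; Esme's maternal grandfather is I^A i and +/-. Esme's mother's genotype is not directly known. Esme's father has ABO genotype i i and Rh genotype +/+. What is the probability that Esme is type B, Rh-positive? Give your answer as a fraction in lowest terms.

Esme's mother's ABO genotype from I^A I^B × I^A i: 1/4 I^A I^A, 1/4 I^A I^B, 1/4 I^A i, 1/4 I^B i.
Crossing each possibility with the father i i and summing P(type B): 1/4·0 + 1/4·1/2 + 1/4·0 + 1/4·1/2 = 1/4.
Similarly for Rh via the mother's Rh distribution: P(Rh+) = 1.
Independent loci: 1/4 × 1 = 1/4.

1/4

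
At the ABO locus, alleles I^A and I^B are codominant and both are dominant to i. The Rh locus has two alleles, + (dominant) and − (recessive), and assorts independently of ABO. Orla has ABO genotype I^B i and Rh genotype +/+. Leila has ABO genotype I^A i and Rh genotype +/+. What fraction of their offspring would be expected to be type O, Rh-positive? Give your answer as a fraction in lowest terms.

ABO cross I^B i × I^A i → offspring phenotypes: 1/4 O, 1/4 A, 1/4 B, 1/4 AB.
Rh cross +/+ × +/+ → 1 Rh+.
Independent loci: P(type O, Rh-positive) = 1/4 × 1 = 1/4.

1/4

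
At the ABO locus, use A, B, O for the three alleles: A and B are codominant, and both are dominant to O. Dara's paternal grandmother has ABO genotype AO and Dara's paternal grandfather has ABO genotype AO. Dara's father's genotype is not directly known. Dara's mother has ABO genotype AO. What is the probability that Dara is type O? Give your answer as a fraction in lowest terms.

1/4

Dara's father's ABO genotype from AO × AO: 1/4 AA, 1/2 AO, 1/4 OO.
Crossing each possibility with the mother AO and summing P(type O): 1/4·0 + 1/2·1/4 + 1/4·1/2 = 1/4.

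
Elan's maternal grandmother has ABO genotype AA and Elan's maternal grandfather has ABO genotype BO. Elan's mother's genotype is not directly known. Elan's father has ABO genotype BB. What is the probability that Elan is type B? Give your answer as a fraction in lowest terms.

Elan's mother's ABO genotype from AA × BO: 1/2 AB, 1/2 AO.
Crossing each possibility with the father BB and summing P(type B): 1/2·1/2 + 1/2·1/2 = 1/2.

1/2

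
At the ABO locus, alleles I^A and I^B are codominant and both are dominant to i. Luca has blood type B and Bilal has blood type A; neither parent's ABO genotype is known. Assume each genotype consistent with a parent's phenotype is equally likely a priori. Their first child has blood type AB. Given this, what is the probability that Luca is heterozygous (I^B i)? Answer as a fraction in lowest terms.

Possible genotypes: Luca ∈ {I^B I^B, I^B i}; Bilal ∈ {I^A I^A, I^A i}.
Weight each parental genotype pair by prior × P(type-AB child):
  I^B I^B × I^A I^A: posterior weight 4/9.
  I^B I^B × I^A i: posterior weight 2/9.
  I^B i × I^A I^A: posterior weight 2/9.
  I^B i × I^A i: posterior weight 1/9.
Sum the posterior weight over pairs where Luca is I^B i: 1/3.

1/3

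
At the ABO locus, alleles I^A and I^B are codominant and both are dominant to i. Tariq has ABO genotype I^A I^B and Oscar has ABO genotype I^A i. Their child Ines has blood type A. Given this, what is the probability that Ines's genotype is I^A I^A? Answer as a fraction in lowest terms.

Cross I^A I^B × I^A i → 1/4 I^A I^A, 1/4 I^A I^B, 1/4 I^A i, 1/4 I^B i.
Type-A genotypes among offspring: I^A I^A (1/4), I^A i (1/4); total 1/2.
P(I^A I^A | type A) = (1/4) / (1/2) = 1/2.

1/2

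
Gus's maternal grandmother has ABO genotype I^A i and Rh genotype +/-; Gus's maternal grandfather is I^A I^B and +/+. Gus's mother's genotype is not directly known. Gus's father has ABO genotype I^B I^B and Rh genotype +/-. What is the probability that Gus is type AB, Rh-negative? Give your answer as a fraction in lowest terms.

1/16

Gus's mother's ABO genotype from I^A i × I^A I^B: 1/4 I^A I^A, 1/4 I^A I^B, 1/4 I^A i, 1/4 I^B i.
Crossing each possibility with the father I^B I^B and summing P(type AB): 1/4·1 + 1/4·1/2 + 1/4·1/2 + 1/4·0 = 1/2.
Similarly for Rh via the mother's Rh distribution: P(Rh-) = 1/8.
Independent loci: 1/2 × 1/8 = 1/16.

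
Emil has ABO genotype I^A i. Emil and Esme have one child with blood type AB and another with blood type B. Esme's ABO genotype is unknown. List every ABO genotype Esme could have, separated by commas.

For each candidate genotype of Esme, check whether crossing it with I^A i can produce every observed child phenotype.
  I^A I^A → possible child types {A} ✗
  I^A I^B → possible child types {A, B, AB} ✓
  I^A i → possible child types {O, A} ✗
  I^B I^B → possible child types {B, AB} ✓
  I^B i → possible child types {O, A, B, AB} ✓
  i i → possible child types {O, A} ✗

I^A I^B, I^B I^B, I^B i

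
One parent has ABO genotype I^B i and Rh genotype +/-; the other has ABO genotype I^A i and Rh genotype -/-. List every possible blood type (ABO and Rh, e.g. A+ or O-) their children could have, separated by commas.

O+, O-, A+, A-, B+, B-, AB+, AB-

Gametes from I^B i × I^A i give offspring ABO genotypes I^A I^B, I^A i, I^B i, i i, i.e. phenotypes O, A, B, AB.
Rh cross +/- × -/- → phenotypes Rh+, Rh-.
Combining independently: O+, O-, A+, A-, B+, B-, AB+, AB-.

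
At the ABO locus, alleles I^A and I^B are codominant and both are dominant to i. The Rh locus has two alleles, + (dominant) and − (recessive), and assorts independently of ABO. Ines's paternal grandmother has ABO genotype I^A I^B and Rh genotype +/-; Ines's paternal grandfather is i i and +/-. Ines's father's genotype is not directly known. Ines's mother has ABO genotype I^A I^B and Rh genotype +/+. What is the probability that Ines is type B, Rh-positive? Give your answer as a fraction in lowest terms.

3/8

Ines's father's ABO genotype from I^A I^B × i i: 1/2 I^A i, 1/2 I^B i.
Crossing each possibility with the mother I^A I^B and summing P(type B): 1/2·1/4 + 1/2·1/2 = 3/8.
Similarly for Rh via the father's Rh distribution: P(Rh+) = 1.
Independent loci: 3/8 × 1 = 3/8.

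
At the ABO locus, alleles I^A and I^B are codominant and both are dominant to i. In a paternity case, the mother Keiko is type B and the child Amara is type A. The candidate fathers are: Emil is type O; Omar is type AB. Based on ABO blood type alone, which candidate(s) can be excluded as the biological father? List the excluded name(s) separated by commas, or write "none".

A candidate is excluded only if no genotype consistent with his phenotype could produce a type A child with a type B mother.
Emil (type O): no genotype consistent with that phenotype can produce a type-A child with a type-B mother.

Emil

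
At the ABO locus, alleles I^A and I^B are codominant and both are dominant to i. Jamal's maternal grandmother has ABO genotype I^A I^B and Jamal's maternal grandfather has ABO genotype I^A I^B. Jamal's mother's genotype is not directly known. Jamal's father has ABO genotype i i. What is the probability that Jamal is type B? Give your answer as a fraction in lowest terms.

Jamal's mother's ABO genotype from I^A I^B × I^A I^B: 1/4 I^A I^A, 1/2 I^A I^B, 1/4 I^B I^B.
Crossing each possibility with the father i i and summing P(type B): 1/4·0 + 1/2·1/2 + 1/4·1 = 1/2.

1/2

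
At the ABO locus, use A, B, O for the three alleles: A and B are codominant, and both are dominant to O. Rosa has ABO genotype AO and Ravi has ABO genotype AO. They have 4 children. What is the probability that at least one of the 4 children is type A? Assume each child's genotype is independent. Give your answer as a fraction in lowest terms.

ABO cross AO × AO → 1/4 O, 3/4 A.
So P(type A) = 3/4 per child.
P(none) = (1/4)^4 = 1/256; P(at least one) = 1 − 1/256 = 255/256.

255/256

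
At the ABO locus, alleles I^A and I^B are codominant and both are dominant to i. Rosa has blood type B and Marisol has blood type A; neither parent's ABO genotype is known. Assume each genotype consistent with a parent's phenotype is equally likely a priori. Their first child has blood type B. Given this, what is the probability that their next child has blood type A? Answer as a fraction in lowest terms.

1/12

Possible genotypes: Rosa ∈ {I^B I^B, I^B i}; Marisol ∈ {I^A I^A, I^A i}.
Weight each parental genotype pair by prior × P(type-B child):
  I^B I^B × I^A i: posterior weight 2/3; P(next child type A) = 0.
  I^B i × I^A i: posterior weight 1/3; P(next child type A) = 1/4.
Weighted sum = 1/12.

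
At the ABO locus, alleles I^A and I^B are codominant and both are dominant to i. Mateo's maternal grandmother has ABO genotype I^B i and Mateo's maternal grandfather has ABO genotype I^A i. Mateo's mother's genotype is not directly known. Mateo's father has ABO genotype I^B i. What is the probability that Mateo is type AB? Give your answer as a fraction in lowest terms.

Mateo's mother's ABO genotype from I^B i × I^A i: 1/4 I^A I^B, 1/4 I^A i, 1/4 I^B i, 1/4 i i.
Crossing each possibility with the father I^B i and summing P(type AB): 1/4·1/4 + 1/4·1/4 + 1/4·0 + 1/4·0 = 1/8.

1/8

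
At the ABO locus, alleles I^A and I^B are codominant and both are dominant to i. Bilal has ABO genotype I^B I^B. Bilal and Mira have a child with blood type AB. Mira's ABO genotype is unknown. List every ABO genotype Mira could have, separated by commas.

I^A I^A, I^A I^B, I^A i

For each candidate genotype of Mira, check whether crossing it with I^B I^B can produce every observed child phenotype.
  I^A I^A → possible child types {AB} ✓
  I^A I^B → possible child types {B, AB} ✓
  I^A i → possible child types {B, AB} ✓
  I^B I^B → possible child types {B} ✗
  I^B i → possible child types {B} ✗
  i i → possible child types {B} ✗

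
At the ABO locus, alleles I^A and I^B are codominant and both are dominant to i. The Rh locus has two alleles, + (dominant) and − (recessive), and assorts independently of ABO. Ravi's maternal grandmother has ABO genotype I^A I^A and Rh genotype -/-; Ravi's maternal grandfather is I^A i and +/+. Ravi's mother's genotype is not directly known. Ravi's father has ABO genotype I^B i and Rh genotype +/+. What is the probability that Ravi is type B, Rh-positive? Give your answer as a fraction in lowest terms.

Ravi's mother's ABO genotype from I^A I^A × I^A i: 1/2 I^A I^A, 1/2 I^A i.
Crossing each possibility with the father I^B i and summing P(type B): 1/2·0 + 1/2·1/4 = 1/8.
Similarly for Rh via the mother's Rh distribution: P(Rh+) = 1.
Independent loci: 1/8 × 1 = 1/8.

1/8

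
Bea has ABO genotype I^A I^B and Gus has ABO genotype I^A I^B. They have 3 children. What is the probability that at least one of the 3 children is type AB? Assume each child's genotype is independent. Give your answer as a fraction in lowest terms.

ABO cross I^A I^B × I^A I^B → 1/4 A, 1/4 B, 1/2 AB.
So P(type AB) = 1/2 per child.
P(none) = (1/2)^3 = 1/8; P(at least one) = 1 − 1/8 = 7/8.

7/8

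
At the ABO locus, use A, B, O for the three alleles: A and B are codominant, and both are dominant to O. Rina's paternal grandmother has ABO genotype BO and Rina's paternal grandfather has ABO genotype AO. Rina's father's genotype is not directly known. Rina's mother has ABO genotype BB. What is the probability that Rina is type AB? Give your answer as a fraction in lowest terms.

1/4

Rina's father's ABO genotype from BO × AO: 1/4 AB, 1/4 AO, 1/4 BO, 1/4 OO.
Crossing each possibility with the mother BB and summing P(type AB): 1/4·1/2 + 1/4·1/2 + 1/4·0 + 1/4·0 = 1/4.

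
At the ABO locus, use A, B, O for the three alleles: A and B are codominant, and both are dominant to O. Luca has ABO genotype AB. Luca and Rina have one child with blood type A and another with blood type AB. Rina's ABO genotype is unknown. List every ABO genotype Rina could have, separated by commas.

For each candidate genotype of Rina, check whether crossing it with AB can produce every observed child phenotype.
  AA → possible child types {A, AB} ✓
  AB → possible child types {A, B, AB} ✓
  AO → possible child types {A, B, AB} ✓
  BB → possible child types {B, AB} ✗
  BO → possible child types {A, B, AB} ✓
  OO → possible child types {A, B} ✗

AA, AB, AO, BO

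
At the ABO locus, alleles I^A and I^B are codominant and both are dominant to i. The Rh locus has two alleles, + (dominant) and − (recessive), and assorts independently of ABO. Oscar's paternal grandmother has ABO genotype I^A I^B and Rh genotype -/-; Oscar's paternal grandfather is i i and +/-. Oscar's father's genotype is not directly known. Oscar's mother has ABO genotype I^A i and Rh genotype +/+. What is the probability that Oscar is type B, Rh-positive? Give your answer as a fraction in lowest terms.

1/8

Oscar's father's ABO genotype from I^A I^B × i i: 1/2 I^A i, 1/2 I^B i.
Crossing each possibility with the mother I^A i and summing P(type B): 1/2·0 + 1/2·1/4 = 1/8.
Similarly for Rh via the father's Rh distribution: P(Rh+) = 1.
Independent loci: 1/8 × 1 = 1/8.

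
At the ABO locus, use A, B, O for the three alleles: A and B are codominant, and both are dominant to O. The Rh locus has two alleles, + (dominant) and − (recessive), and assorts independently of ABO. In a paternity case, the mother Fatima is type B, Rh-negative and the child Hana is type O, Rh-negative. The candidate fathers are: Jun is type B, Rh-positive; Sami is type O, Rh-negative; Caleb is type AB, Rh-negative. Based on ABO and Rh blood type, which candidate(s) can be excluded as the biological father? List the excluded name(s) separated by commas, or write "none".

Caleb

A candidate is excluded only if no genotype consistent with his phenotype could produce a type O, Rh-negative child with a type B, Rh-negative mother.
Caleb (type AB, Rh-): no genotype consistent with that phenotype can produce a type-O Rh- child with a type-B mother.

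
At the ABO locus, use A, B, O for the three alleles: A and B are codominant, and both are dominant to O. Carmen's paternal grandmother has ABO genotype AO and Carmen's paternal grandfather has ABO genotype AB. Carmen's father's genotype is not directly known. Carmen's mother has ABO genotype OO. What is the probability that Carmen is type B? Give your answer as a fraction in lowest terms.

Carmen's father's ABO genotype from AO × AB: 1/4 AA, 1/4 AB, 1/4 AO, 1/4 BO.
Crossing each possibility with the mother OO and summing P(type B): 1/4·0 + 1/4·1/2 + 1/4·0 + 1/4·1/2 = 1/4.

1/4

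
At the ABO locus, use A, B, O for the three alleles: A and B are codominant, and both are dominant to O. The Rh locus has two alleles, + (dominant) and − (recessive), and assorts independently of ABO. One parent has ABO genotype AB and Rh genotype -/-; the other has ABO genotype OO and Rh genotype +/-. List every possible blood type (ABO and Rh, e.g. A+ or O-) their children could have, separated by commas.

A+, A-, B+, B-

Gametes from AB × OO give offspring ABO genotypes AO, BO, i.e. phenotypes A, B.
Rh cross -/- × +/- → phenotypes Rh+, Rh-.
Combining independently: A+, A-, B+, B-.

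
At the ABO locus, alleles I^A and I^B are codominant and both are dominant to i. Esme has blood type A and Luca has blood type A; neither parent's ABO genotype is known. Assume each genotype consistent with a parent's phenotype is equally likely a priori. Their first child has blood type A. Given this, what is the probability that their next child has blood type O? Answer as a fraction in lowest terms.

Possible genotypes: Esme ∈ {I^A I^A, I^A i}; Luca ∈ {I^A I^A, I^A i}.
Weight each parental genotype pair by prior × P(type-A child):
  I^A I^A × I^A I^A: posterior weight 4/15; P(next child type O) = 0.
  I^A I^A × I^A i: posterior weight 4/15; P(next child type O) = 0.
  I^A i × I^A I^A: posterior weight 4/15; P(next child type O) = 0.
  I^A i × I^A i: posterior weight 1/5; P(next child type O) = 1/4.
Weighted sum = 1/20.

1/20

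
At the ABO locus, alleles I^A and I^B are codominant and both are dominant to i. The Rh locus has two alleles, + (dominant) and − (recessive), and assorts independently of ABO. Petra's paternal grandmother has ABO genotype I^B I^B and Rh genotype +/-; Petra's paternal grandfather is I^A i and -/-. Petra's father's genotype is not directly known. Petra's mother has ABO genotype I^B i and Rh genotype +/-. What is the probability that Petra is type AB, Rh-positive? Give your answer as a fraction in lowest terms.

Petra's father's ABO genotype from I^B I^B × I^A i: 1/2 I^A I^B, 1/2 I^B i.
Crossing each possibility with the mother I^B i and summing P(type AB): 1/2·1/4 + 1/2·0 = 1/8.
Similarly for Rh via the father's Rh distribution: P(Rh+) = 5/8.
Independent loci: 1/8 × 5/8 = 5/64.

5/64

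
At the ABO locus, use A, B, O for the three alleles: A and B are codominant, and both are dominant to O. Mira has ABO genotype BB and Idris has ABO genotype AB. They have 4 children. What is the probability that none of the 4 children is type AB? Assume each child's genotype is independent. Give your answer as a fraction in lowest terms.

1/16

ABO cross BB × AB → 1/2 B, 1/2 AB.
So P(type AB) = 1/2 per child.
P(not type AB) = 1/2 for one child; (1/2)^4 = 1/16.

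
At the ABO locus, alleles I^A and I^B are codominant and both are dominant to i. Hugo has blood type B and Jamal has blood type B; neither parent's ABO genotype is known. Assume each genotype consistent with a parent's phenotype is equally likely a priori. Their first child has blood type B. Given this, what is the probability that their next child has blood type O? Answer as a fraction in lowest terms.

1/20

Possible genotypes: Hugo ∈ {I^B I^B, I^B i}; Jamal ∈ {I^B I^B, I^B i}.
Weight each parental genotype pair by prior × P(type-B child):
  I^B I^B × I^B I^B: posterior weight 4/15; P(next child type O) = 0.
  I^B I^B × I^B i: posterior weight 4/15; P(next child type O) = 0.
  I^B i × I^B I^B: posterior weight 4/15; P(next child type O) = 0.
  I^B i × I^B i: posterior weight 1/5; P(next child type O) = 1/4.
Weighted sum = 1/20.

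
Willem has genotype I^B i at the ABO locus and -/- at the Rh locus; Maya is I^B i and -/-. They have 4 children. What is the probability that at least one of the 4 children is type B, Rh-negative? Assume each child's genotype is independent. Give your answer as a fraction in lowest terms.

ABO cross I^B i × I^B i → 1/4 O, 3/4 B.
Rh cross -/- × -/- → 1 Rh-; so P(type B, Rh-negative) = 3/4 × 1 = 3/4 per child.
P(none) = (1/4)^4 = 1/256; P(at least one) = 1 − 1/256 = 255/256.

255/256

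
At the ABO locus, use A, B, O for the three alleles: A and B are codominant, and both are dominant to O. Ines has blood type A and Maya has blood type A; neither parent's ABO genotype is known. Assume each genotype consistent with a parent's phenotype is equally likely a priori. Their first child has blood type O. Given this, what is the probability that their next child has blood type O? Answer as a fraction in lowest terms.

Possible genotypes: Ines ∈ {AA, AO}; Maya ∈ {AA, AO}.
Weight each parental genotype pair by prior × P(type-O child):
  AO × AO: posterior weight 1; P(next child type O) = 1/4.
Weighted sum = 1/4.

1/4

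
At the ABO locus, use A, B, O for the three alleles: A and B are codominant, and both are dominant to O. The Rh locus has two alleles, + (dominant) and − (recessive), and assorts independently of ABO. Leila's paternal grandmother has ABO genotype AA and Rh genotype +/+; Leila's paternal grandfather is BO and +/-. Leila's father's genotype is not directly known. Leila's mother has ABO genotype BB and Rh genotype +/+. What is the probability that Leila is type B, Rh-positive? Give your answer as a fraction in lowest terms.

Leila's father's ABO genotype from AA × BO: 1/2 AB, 1/2 AO.
Crossing each possibility with the mother BB and summing P(type B): 1/2·1/2 + 1/2·1/2 = 1/2.
Similarly for Rh via the father's Rh distribution: P(Rh+) = 1.
Independent loci: 1/2 × 1 = 1/2.

1/2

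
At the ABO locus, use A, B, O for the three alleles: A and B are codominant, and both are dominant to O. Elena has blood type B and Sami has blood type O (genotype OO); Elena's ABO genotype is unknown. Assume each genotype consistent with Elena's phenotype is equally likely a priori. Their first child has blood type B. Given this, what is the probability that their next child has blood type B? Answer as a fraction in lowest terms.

Possible genotypes: Elena ∈ {BB, BO}; Sami ∈ {OO}.
Weight each parental genotype pair by prior × P(type-B child):
  BB × OO: posterior weight 2/3; P(next child type B) = 1.
  BO × OO: posterior weight 1/3; P(next child type B) = 1/2.
Weighted sum = 5/6.

5/6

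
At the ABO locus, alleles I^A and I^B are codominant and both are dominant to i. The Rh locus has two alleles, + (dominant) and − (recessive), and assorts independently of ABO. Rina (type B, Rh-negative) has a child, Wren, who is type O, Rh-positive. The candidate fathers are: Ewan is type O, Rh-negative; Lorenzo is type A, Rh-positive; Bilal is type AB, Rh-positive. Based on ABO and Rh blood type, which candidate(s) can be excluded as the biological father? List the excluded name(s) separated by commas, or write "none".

Ewan, Bilal

A candidate is excluded only if no genotype consistent with his phenotype could produce a type O, Rh-positive child with a type B, Rh-negative mother.
Ewan (type O, Rh-): no genotype consistent with that phenotype can produce a type-O Rh+ child with a type-B mother.
Bilal (type AB, Rh+): no genotype consistent with that phenotype can produce a type-O Rh+ child with a type-B mother.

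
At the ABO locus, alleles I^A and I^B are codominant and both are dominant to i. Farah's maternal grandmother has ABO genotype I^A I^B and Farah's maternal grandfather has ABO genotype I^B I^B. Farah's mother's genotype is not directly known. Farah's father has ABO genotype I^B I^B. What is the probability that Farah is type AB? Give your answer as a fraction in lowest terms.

1/4

Farah's mother's ABO genotype from I^A I^B × I^B I^B: 1/2 I^A I^B, 1/2 I^B I^B.
Crossing each possibility with the father I^B I^B and summing P(type AB): 1/2·1/2 + 1/2·0 = 1/4.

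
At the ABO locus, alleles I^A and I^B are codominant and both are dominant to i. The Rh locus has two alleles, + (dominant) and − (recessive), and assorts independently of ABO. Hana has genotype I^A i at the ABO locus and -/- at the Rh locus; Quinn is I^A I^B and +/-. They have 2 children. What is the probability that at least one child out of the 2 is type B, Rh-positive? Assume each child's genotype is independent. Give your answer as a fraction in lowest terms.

15/64

ABO cross I^A i × I^A I^B → 1/2 A, 1/4 B, 1/4 AB.
Rh cross -/- × +/- → 1/2 Rh+, 1/2 Rh-; so P(type B, Rh-positive) = 1/4 × 1/2 = 1/8 per child.
P(none) = (7/8)^2 = 49/64; P(at least one) = 1 − 49/64 = 15/64.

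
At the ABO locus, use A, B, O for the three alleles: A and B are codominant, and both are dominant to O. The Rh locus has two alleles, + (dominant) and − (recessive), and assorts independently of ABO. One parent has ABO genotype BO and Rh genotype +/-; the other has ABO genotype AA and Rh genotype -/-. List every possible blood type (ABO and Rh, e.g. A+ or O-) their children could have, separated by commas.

A+, A-, AB+, AB-

Gametes from BO × AA give offspring ABO genotypes AB, AO, i.e. phenotypes A, AB.
Rh cross +/- × -/- → phenotypes Rh+, Rh-.
Combining independently: A+, A-, AB+, AB-.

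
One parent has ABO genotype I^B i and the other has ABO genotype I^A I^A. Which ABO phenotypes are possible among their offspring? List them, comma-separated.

A, AB

Gametes from I^B i × I^A I^A give offspring ABO genotypes I^A I^B, I^A i, i.e. phenotypes A, AB.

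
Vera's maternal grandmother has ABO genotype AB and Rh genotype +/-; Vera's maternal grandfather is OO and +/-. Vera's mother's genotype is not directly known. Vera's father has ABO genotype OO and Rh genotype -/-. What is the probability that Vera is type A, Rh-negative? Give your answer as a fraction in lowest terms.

1/8

Vera's mother's ABO genotype from AB × OO: 1/2 AO, 1/2 BO.
Crossing each possibility with the father OO and summing P(type A): 1/2·1/2 + 1/2·0 = 1/4.
Similarly for Rh via the mother's Rh distribution: P(Rh-) = 1/2.
Independent loci: 1/4 × 1/2 = 1/8.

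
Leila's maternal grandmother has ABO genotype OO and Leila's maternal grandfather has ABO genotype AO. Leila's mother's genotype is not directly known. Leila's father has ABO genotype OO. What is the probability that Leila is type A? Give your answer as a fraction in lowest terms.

Leila's mother's ABO genotype from OO × AO: 1/2 AO, 1/2 OO.
Crossing each possibility with the father OO and summing P(type A): 1/2·1/2 + 1/2·0 = 1/4.

1/4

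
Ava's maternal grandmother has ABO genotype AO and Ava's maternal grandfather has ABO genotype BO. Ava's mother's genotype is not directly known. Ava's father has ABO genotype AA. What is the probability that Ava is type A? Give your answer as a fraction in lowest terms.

3/4

Ava's mother's ABO genotype from AO × BO: 1/4 AB, 1/4 AO, 1/4 BO, 1/4 OO.
Crossing each possibility with the father AA and summing P(type A): 1/4·1/2 + 1/4·1 + 1/4·1/2 + 1/4·1 = 3/4.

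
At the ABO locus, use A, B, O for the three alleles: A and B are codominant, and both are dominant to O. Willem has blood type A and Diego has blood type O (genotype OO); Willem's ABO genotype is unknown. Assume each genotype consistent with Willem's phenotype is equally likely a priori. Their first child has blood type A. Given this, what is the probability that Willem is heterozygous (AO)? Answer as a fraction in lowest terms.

1/3

Possible genotypes: Willem ∈ {AA, AO}; Diego ∈ {OO}.
Weight each parental genotype pair by prior × P(type-A child):
  AA × OO: posterior weight 2/3.
  AO × OO: posterior weight 1/3.
Sum the posterior weight over pairs where Willem is AO: 1/3.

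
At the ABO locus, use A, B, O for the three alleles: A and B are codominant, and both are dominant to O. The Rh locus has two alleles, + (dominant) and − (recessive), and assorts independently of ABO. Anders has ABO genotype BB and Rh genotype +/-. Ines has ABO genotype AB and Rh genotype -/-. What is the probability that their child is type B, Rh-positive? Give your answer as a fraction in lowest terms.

1/4

ABO cross BB × AB → offspring phenotypes: 1/2 B, 1/2 AB.
Rh cross +/- × -/- → 1/2 Rh+, 1/2 Rh-.
Independent loci: P(type B, Rh-positive) = 1/2 × 1/2 = 1/4.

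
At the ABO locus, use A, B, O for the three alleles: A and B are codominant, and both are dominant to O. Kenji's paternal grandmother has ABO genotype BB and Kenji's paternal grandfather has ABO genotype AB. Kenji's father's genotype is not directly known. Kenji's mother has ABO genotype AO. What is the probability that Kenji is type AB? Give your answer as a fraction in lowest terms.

3/8

Kenji's father's ABO genotype from BB × AB: 1/2 AB, 1/2 BB.
Crossing each possibility with the mother AO and summing P(type AB): 1/2·1/4 + 1/2·1/2 = 3/8.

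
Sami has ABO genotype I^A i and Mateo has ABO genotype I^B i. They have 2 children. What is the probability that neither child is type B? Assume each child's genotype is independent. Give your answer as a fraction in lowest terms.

9/16

ABO cross I^A i × I^B i → 1/4 O, 1/4 A, 1/4 B, 1/4 AB.
So P(type B) = 1/4 per child.
P(not type B) = 3/4 for one child; (3/4)^2 = 9/16.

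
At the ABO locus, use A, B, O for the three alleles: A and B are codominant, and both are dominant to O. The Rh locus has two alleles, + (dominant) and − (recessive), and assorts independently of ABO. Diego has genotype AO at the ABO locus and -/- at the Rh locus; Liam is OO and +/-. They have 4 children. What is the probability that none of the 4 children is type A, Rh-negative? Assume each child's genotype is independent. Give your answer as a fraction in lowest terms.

81/256

ABO cross AO × OO → 1/2 O, 1/2 A.
Rh cross -/- × +/- → 1/2 Rh+, 1/2 Rh-; so P(type A, Rh-negative) = 1/2 × 1/2 = 1/4 per child.
P(not type A, Rh-negative) = 3/4 for one child; (3/4)^4 = 81/256.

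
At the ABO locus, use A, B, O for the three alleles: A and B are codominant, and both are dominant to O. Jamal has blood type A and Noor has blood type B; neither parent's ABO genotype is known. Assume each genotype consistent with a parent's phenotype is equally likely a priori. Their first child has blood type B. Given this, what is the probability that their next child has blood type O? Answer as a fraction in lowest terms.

Possible genotypes: Jamal ∈ {AA, AO}; Noor ∈ {BB, BO}.
Weight each parental genotype pair by prior × P(type-B child):
  AO × BB: posterior weight 2/3; P(next child type O) = 0.
  AO × BO: posterior weight 1/3; P(next child type O) = 1/4.
Weighted sum = 1/12.

1/12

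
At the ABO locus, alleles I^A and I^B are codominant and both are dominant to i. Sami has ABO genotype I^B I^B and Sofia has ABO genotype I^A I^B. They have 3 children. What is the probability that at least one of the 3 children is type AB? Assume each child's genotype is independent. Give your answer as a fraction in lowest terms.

7/8

ABO cross I^B I^B × I^A I^B → 1/2 B, 1/2 AB.
So P(type AB) = 1/2 per child.
P(none) = (1/2)^3 = 1/8; P(at least one) = 1 − 1/8 = 7/8.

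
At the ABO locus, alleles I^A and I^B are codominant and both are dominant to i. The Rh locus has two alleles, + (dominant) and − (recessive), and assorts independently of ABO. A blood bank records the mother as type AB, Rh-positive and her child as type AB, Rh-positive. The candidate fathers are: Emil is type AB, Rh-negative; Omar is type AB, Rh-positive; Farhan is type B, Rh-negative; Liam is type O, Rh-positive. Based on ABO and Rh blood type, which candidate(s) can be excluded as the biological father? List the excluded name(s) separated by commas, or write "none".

Liam

A candidate is excluded only if no genotype consistent with his phenotype could produce a type AB, Rh-positive child with a type AB, Rh-positive mother.
Liam (type O, Rh+): no genotype consistent with that phenotype can produce a type-AB Rh+ child with a type-AB mother.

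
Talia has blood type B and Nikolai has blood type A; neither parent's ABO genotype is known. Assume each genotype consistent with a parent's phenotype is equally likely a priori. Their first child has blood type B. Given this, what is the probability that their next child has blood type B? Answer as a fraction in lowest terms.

5/12

Possible genotypes: Talia ∈ {I^B I^B, I^B i}; Nikolai ∈ {I^A I^A, I^A i}.
Weight each parental genotype pair by prior × P(type-B child):
  I^B I^B × I^A i: posterior weight 2/3; P(next child type B) = 1/2.
  I^B i × I^A i: posterior weight 1/3; P(next child type B) = 1/4.
Weighted sum = 5/12.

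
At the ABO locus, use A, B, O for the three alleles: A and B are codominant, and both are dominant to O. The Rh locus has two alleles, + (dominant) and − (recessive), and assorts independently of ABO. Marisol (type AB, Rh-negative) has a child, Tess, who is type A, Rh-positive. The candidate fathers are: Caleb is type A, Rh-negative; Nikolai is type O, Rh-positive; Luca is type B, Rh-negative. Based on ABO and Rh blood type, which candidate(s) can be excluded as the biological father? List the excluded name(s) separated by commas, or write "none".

Caleb, Luca

A candidate is excluded only if no genotype consistent with his phenotype could produce a type A, Rh-positive child with a type AB, Rh-negative mother.
Caleb (type A, Rh-): no genotype consistent with that phenotype can produce a type-A Rh+ child with a type-AB mother.
Luca (type B, Rh-): no genotype consistent with that phenotype can produce a type-A Rh+ child with a type-AB mother.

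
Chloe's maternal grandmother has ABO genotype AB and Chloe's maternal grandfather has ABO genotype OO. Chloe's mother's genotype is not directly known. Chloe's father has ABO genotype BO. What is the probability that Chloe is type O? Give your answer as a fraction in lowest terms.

1/4

Chloe's mother's ABO genotype from AB × OO: 1/2 AO, 1/2 BO.
Crossing each possibility with the father BO and summing P(type O): 1/2·1/4 + 1/2·1/4 = 1/4.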